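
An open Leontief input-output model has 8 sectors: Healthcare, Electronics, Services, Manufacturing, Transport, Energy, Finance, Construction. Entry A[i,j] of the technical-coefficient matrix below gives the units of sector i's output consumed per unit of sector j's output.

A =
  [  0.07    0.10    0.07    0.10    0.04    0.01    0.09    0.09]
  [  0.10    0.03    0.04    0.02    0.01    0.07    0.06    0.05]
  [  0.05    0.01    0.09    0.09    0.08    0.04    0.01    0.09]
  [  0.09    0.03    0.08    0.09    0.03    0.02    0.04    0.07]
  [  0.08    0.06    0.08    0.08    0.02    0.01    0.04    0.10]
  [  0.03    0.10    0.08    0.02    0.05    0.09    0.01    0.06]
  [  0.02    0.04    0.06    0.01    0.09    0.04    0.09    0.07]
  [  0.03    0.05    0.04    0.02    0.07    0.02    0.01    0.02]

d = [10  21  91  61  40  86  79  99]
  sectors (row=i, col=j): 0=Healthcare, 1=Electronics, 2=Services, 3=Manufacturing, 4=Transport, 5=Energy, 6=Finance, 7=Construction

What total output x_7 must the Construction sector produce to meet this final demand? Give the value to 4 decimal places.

Form M = I − A:
  [  0.93   -0.10   -0.07   -0.10   -0.04   -0.01   -0.09   -0.09]
  [ -0.10    0.97   -0.04   -0.02   -0.01   -0.07   -0.06   -0.05]
  [ -0.05   -0.01    0.91   -0.09   -0.08   -0.04   -0.01   -0.09]
  [ -0.09   -0.03   -0.08    0.91   -0.03   -0.02   -0.04   -0.07]
  [ -0.08   -0.06   -0.08   -0.08    0.98   -0.01   -0.04   -0.10]
  [ -0.03   -0.10   -0.08   -0.02   -0.05    0.91   -0.01   -0.06]
  [ -0.02   -0.04   -0.06   -0.01   -0.09   -0.04    0.91   -0.07]
  [ -0.03   -0.05   -0.04   -0.02   -0.07   -0.02   -0.01    0.98]
Leontief inverse L = M⁻¹:
  [  1.1302    0.1463    0.1344    0.1544    0.0892    0.0434    0.1358    0.1561]
  [  0.1370    1.0690    0.0851    0.0562    0.0453    0.0953    0.0915    0.0959]
  [  0.0985    0.0495    1.1463    0.1409    0.1197    0.0646    0.0394    0.1459]
  [  0.1381    0.0694    0.1344    1.1396    0.0703    0.0446    0.0748    0.1252]
  [  0.1293    0.0991    0.1338    0.1279    1.0613    0.0361    0.0752    0.1542]
  [  0.0757    0.1393    0.1307    0.0594    0.0857    1.1225    0.0380    0.1105]
  [  0.0596    0.0758    0.1082    0.0466    0.1283    0.0656    1.1207    0.1198]
  [  0.0598    0.0732    0.0713    0.0474    0.0902    0.0359    0.0295    1.0531]
Total output x = L · d:
  x_0 = 1.1302·10 + 0.1463·21 + 0.1344·91 + 0.1544·61 + 0.0892·40 + 0.0434·86 + 0.1358·79 + 0.1561·99 = 69.5002
  x_1 = 0.1370·10 + 1.0690·21 + 0.0851·91 + 0.0562·61 + 0.0453·40 + 0.0953·86 + 0.0915·79 + 0.0959·99 = 61.7267
  x_2 = 0.0985·10 + 0.0495·21 + 1.1463·91 + 0.1409·61 + 0.1197·40 + 0.0646·86 + 0.0394·79 + 0.1459·99 = 142.8306
  x_3 = 0.1381·10 + 0.0694·21 + 0.1344·91 + 1.1396·61 + 0.0703·40 + 0.0446·86 + 0.0748·79 + 0.1252·99 = 109.5344
  x_4 = 0.1293·10 + 0.0991·21 + 0.1338·91 + 0.1279·61 + 1.0613·40 + 0.0361·86 + 0.0752·79 + 0.1542·99 = 90.1077
  x_5 = 0.0757·10 + 0.1393·21 + 0.1307·91 + 0.0594·61 + 0.0857·40 + 1.1225·86 + 0.0380·79 + 0.1105·99 = 133.1084
  x_6 = 0.0596·10 + 0.0758·21 + 0.1082·91 + 0.0466·61 + 0.1283·40 + 0.0656·86 + 1.1207·79 + 0.1198·99 = 126.0378
  x_7 = 0.0598·10 + 0.0732·21 + 0.0713·91 + 0.0474·61 + 0.0902·40 + 0.0359·86 + 0.0295·79 + 1.0531·99 = 124.8014

124.8014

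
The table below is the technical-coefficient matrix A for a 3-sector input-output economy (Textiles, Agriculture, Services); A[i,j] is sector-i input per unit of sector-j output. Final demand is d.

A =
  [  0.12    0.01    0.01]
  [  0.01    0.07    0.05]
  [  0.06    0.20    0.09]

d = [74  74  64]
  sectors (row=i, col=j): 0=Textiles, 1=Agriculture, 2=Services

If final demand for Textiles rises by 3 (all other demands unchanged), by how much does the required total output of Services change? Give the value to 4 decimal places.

0.2358

Form M = I − A:
  [  0.88   -0.01   -0.01]
  [ -0.01    0.93   -0.05]
  [ -0.06   -0.20    0.91]
Leontief inverse L = M⁻¹:
  [  1.1374    0.0151    0.0133]
  [  0.0165    1.0883    0.0600]
  [  0.0786    0.2402    1.1130]
Total output x = L · d:
  x_0 = 1.1374·74 + 0.0151·74 + 0.0133·64 = 86.1411
  x_1 = 0.0165·74 + 1.0883·74 + 0.0600·64 = 85.5941
  x_2 = 0.0786·74 + 0.2402·74 + 1.1130·64 = 94.8212
Δx_2 = L[2,0] · Δd_0 = 0.0786 · 3 = 0.2358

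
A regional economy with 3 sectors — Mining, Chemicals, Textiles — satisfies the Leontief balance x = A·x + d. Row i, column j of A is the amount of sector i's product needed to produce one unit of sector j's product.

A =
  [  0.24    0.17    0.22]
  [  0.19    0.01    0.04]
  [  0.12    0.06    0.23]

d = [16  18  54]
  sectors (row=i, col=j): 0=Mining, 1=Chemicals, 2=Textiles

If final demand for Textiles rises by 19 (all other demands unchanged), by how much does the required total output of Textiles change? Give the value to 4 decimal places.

Form M = I − A:
  [  0.76   -0.17   -0.22]
  [ -0.19    0.99   -0.04]
  [ -0.12   -0.06    0.77]
Leontief inverse L = M⁻¹:
  [  1.4524    0.2754    0.4293]
  [  0.2888    1.0681    0.1380]
  [  0.2489    0.1261    1.3764]
Total output x = L · d:
  x_0 = 1.4524·16 + 0.2754·18 + 0.4293·54 = 51.3780
  x_1 = 0.2888·16 + 1.0681·18 + 0.1380·54 = 31.2978
  x_2 = 0.2489·16 + 0.1261·18 + 1.3764·54 = 80.5756
Δx_2 = L[2,2] · Δd_2 = 1.3764 · 19 = 26.1508

26.1508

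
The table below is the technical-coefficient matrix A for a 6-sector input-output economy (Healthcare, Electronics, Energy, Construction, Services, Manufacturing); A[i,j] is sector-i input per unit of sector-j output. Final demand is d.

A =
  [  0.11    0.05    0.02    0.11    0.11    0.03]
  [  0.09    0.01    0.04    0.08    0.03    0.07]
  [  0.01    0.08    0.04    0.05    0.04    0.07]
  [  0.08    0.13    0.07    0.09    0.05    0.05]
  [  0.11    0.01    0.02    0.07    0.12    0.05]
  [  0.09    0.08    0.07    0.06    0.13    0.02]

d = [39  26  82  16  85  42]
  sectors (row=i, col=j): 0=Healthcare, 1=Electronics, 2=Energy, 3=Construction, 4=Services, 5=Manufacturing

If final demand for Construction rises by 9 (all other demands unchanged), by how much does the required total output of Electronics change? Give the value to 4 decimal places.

Form M = I − A:
  [  0.89   -0.05   -0.02   -0.11   -0.11   -0.03]
  [ -0.09    0.99   -0.04   -0.08   -0.03   -0.07]
  [ -0.01   -0.08    0.96   -0.05   -0.04   -0.07]
  [ -0.08   -0.13   -0.07    0.91   -0.05   -0.05]
  [ -0.11   -0.01   -0.02   -0.07    0.88   -0.05]
  [ -0.09   -0.08   -0.07   -0.06   -0.13    0.98]
Leontief inverse L = M⁻¹:
  [  1.1765    0.0926    0.0490    0.1704    0.1715    0.0636]
  [  0.1367    1.0468    0.0639    0.1241    0.0766    0.0938]
  [  0.0495    0.1079    1.0619    0.0859    0.0768    0.0934]
  [  0.1446    0.1751    0.1030    1.1515    0.1072    0.0885]
  [  0.1700    0.0466    0.0447    0.1230    1.1798    0.0782]
  [  0.1541    0.1186    0.0978    0.1187    0.1906    1.0564]
Total output x = L · d:
  x_0 = 1.1765·39 + 0.0926·26 + 0.0490·82 + 0.1704·16 + 0.1715·85 + 0.0636·42 = 72.2849
  x_1 = 0.1367·39 + 1.0468·26 + 0.0639·82 + 0.1241·16 + 0.0766·85 + 0.0938·42 = 50.2260
  x_2 = 0.0495·39 + 0.1079·26 + 1.0619·82 + 0.0859·16 + 0.0768·85 + 0.0934·42 = 103.6328
  x_3 = 0.1446·39 + 0.1751·26 + 0.1030·82 + 1.1515·16 + 0.1072·85 + 0.0885·42 = 49.8874
  x_4 = 0.1700·39 + 0.0466·26 + 0.0447·82 + 0.1230·16 + 1.1798·85 + 0.0782·42 = 117.0424
  x_5 = 0.1541·39 + 0.1186·26 + 0.0978·82 + 0.1187·16 + 0.1906·85 + 1.0564·42 = 79.5783
Δx_1 = L[1,3] · Δd_3 = 0.1241 · 9 = 1.1172

1.1172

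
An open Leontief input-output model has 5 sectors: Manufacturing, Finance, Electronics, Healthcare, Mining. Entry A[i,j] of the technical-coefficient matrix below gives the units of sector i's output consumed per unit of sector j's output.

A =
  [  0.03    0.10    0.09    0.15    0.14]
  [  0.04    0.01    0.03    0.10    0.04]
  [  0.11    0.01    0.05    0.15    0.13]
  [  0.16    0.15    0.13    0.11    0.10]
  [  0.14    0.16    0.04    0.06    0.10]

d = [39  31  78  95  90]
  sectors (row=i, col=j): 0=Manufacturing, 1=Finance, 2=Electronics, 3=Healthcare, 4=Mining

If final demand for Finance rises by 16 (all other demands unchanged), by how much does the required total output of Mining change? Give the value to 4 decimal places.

3.8334

Form M = I − A:
  [  0.97   -0.10   -0.09   -0.15   -0.14]
  [ -0.04    0.99   -0.03   -0.10   -0.04]
  [ -0.11   -0.01    0.95   -0.15   -0.13]
  [ -0.16   -0.15   -0.13    0.89   -0.10]
  [ -0.14   -0.16   -0.04   -0.06    0.90]
Leontief inverse L = M⁻¹:
  [  1.1330    0.1929    0.1583    0.2552    0.2360]
  [  0.0885    1.0566    0.0660    0.1506    0.0870]
  [  0.2053    0.1065    1.1192    0.2504    0.2262]
  [  0.2732    0.2552    0.2143    1.2495    0.2236]
  [  0.2193    0.2396    0.1004    0.1609    1.1883]
Total output x = L · d:
  x_0 = 1.1330·39 + 0.1929·31 + 0.1583·78 + 0.2552·95 + 0.2360·90 = 108.0006
  x_1 = 0.0885·39 + 1.0566·31 + 0.0660·78 + 0.1506·95 + 0.0870·90 = 63.4911
  x_2 = 0.2053·39 + 0.1065·31 + 1.1192·78 + 0.2504·95 + 0.2262·90 = 142.7559
  x_3 = 0.2732·39 + 0.2552·31 + 0.2143·78 + 1.2495·95 + 0.2236·90 = 174.1191
  x_4 = 0.2193·39 + 0.2396·31 + 0.1004·78 + 0.1609·95 + 1.1883·90 = 146.0401
Δx_4 = L[4,1] · Δd_1 = 0.2396 · 16 = 3.8334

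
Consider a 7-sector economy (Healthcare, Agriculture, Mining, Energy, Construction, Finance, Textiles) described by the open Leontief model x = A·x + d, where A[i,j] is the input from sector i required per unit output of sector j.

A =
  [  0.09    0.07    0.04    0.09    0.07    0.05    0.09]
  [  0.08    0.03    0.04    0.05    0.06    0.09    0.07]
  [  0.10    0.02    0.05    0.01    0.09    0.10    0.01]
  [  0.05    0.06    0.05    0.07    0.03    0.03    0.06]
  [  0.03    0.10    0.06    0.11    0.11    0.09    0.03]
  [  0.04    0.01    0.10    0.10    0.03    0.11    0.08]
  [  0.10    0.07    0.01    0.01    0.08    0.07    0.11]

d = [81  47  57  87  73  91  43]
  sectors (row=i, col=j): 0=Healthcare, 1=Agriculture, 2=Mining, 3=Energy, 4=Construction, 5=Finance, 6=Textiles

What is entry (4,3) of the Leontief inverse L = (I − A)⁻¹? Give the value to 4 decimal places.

L[4,3] = 0.1750

Form M = I − A:
  [  0.91   -0.07   -0.04   -0.09   -0.07   -0.05   -0.09]
  [ -0.08    0.97   -0.04   -0.05   -0.06   -0.09   -0.07]
  [ -0.10   -0.02    0.95   -0.01   -0.09   -0.10   -0.01]
  [ -0.05   -0.06   -0.05    0.93   -0.03   -0.03   -0.06]
  [ -0.03   -0.10   -0.06   -0.11    0.89   -0.09   -0.03]
  [ -0.04   -0.01   -0.10   -0.10   -0.03    0.89   -0.08]
  [ -0.10   -0.07   -0.01   -0.01   -0.08   -0.07    0.89]
Leontief inverse L = M⁻¹:
  [  1.1528    0.1196    0.0834    0.1484    0.1297    0.1163    0.1517]
  [  0.1320    1.0701    0.0799    0.1015    0.1100    0.1488    0.1223]
  [  0.1456    0.0566    1.0902    0.0626    0.1378    0.1567    0.0544]
  [  0.0946    0.0924    0.0797    1.1079    0.0708    0.0761    0.1017]
  [  0.0904    0.1485    0.1114    0.1750    1.1713    0.1639    0.0881]
  [  0.0976    0.0496    0.1444    0.1511    0.0823    1.1743    0.1339]
  [  0.1584    0.1165    0.0502    0.0654    0.1373    0.1345    1.1705]
Total output x = L · d:
  x_0 = 1.1528·81 + 0.1196·47 + 0.0834·57 + 0.1484·87 + 0.1297·73 + 0.1163·91 + 0.1517·43 = 143.2390
  x_1 = 0.1320·81 + 1.0701·47 + 0.0799·57 + 0.1015·87 + 0.1100·73 + 0.1488·91 + 0.1223·43 = 101.2019
  x_2 = 0.1456·81 + 0.0566·47 + 1.0902·57 + 0.0626·87 + 0.1378·73 + 0.1567·91 + 0.0544·43 = 108.7034
  x_3 = 0.0946·81 + 0.0924·47 + 0.0797·57 + 1.1079·87 + 0.0708·73 + 0.0761·91 + 0.1017·43 = 129.4045
  x_4 = 0.0904·81 + 0.1485·47 + 0.1114·57 + 0.1750·87 + 1.1713·73 + 0.1639·91 + 0.0881·43 = 140.0888
  x_5 = 0.0976·81 + 0.0496·47 + 0.1444·57 + 0.1511·87 + 0.0823·73 + 1.1743·91 + 0.1339·43 = 150.2373
  x_6 = 0.1584·81 + 0.1165·47 + 0.0502·57 + 0.0654·87 + 0.1373·73 + 0.1345·91 + 1.1705·43 = 99.4526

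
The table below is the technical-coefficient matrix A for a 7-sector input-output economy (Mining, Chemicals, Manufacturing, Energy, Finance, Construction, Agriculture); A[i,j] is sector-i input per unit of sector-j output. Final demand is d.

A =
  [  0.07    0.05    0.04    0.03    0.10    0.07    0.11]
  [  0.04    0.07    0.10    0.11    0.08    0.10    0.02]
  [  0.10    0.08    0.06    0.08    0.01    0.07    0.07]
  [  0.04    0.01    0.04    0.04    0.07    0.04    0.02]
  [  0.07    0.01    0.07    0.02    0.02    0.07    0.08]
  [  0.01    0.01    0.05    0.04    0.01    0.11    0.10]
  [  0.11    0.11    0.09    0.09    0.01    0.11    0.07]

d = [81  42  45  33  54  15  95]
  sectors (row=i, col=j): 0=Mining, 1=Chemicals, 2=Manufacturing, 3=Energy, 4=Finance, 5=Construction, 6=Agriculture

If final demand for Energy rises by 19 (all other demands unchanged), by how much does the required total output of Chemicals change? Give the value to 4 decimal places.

3.0254

Form M = I − A:
  [  0.93   -0.05   -0.04   -0.03   -0.10   -0.07   -0.11]
  [ -0.04    0.93   -0.10   -0.11   -0.08   -0.10   -0.02]
  [ -0.10   -0.08    0.94   -0.08   -0.01   -0.07   -0.07]
  [ -0.04   -0.01   -0.04    0.96   -0.07   -0.04   -0.02]
  [ -0.07   -0.01   -0.07   -0.02    0.98   -0.07   -0.08]
  [ -0.01   -0.01   -0.05   -0.04   -0.01    0.89   -0.10]
  [ -0.11   -0.11   -0.09   -0.09   -0.01   -0.11    0.93]
Leontief inverse L = M⁻¹:
  [  1.1244    0.0925    0.0947    0.0782    0.1320    0.1412    0.1703]
  [  0.0906    1.1073    0.1534    0.1592    0.1151    0.1694    0.0776]
  [  0.1504    0.1220    1.1118    0.1299    0.0486    0.1382    0.1259]
  [  0.0676    0.0287    0.0666    1.0624    0.0871    0.0748    0.0520]
  [  0.1106    0.0433    0.1079    0.0561    1.0429    0.1222    0.1262]
  [  0.0456    0.0403    0.0868    0.0755    0.0275    1.1616    0.1417]
  [  0.1714    0.1617    0.1548    0.1530    0.0568    0.1961    1.1399]
Total output x = L · d:
  x_0 = 1.1244·81 + 0.0925·42 + 0.0947·45 + 0.0782·33 + 0.1320·54 + 0.1412·15 + 0.1703·95 = 127.2329
  x_1 = 0.0906·81 + 1.1073·42 + 0.1534·45 + 0.1592·33 + 0.1151·54 + 0.1694·15 + 0.0776·95 = 82.1390
  x_2 = 0.1504·81 + 0.1220·42 + 1.1118·45 + 0.1299·33 + 0.0486·54 + 0.1382·15 + 0.1259·95 = 88.2892
  x_3 = 0.0676·81 + 0.0287·42 + 0.0666·45 + 1.0624·33 + 0.0871·54 + 0.0748·15 + 0.0520·95 = 55.5023
  x_4 = 0.1106·81 + 0.0433·42 + 0.1079·45 + 0.0561·33 + 1.0429·54 + 0.1222·15 + 0.1262·95 = 87.6214
  x_5 = 0.0456·81 + 0.0403·42 + 0.0868·45 + 0.0755·33 + 0.0275·54 + 1.1616·15 + 0.1417·95 = 44.1619
  x_6 = 0.1714·81 + 0.1617·42 + 0.1548·45 + 0.1530·33 + 0.0568·54 + 0.1961·15 + 1.1399·95 = 146.9959
Δx_1 = L[1,3] · Δd_3 = 0.1592 · 19 = 3.0254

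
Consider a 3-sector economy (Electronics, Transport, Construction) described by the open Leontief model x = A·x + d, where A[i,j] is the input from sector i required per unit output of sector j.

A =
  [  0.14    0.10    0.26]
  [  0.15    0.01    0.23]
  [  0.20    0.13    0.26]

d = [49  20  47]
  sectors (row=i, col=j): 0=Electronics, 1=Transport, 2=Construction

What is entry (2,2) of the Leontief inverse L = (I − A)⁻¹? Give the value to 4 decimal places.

L[2,2] = 1.5720

Form M = I − A:
  [  0.86   -0.10   -0.26]
  [ -0.15    0.99   -0.23]
  [ -0.20   -0.13    0.74]
Leontief inverse L = M⁻¹:
  [  1.3207    0.2026    0.5270]
  [  0.2951    1.0983    0.4451]
  [  0.4088    0.2477    1.5720]
Total output x = L · d:
  x_0 = 1.3207·49 + 0.2026·20 + 0.5270·47 = 93.5345
  x_1 = 0.2951·49 + 1.0983·20 + 0.4451·47 = 57.3430
  x_2 = 0.4088·49 + 0.2477·20 + 1.5720·47 = 98.8669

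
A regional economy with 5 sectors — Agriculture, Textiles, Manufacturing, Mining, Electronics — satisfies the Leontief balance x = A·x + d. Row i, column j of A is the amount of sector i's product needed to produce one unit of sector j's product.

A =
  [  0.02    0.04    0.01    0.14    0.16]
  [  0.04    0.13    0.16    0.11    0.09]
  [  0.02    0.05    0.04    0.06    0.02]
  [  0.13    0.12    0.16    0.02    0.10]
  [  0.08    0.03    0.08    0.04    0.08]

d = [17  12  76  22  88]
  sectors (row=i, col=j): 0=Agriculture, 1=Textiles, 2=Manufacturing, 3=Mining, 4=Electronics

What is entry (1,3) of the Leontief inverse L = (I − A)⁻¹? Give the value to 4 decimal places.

Form M = I − A:
  [  0.98   -0.04   -0.01   -0.14   -0.16]
  [ -0.04    0.87   -0.16   -0.11   -0.09]
  [ -0.02   -0.05    0.96   -0.06   -0.02]
  [ -0.13   -0.12   -0.16    0.98   -0.10]
  [ -0.08   -0.03   -0.08   -0.04    0.92]
Leontief inverse L = M⁻¹:
  [  1.0660    0.0847    0.0722    0.1750    0.2143]
  [  0.0888    1.1959    0.2412    0.1681    0.1559]
  [  0.0396    0.0763    1.0723    0.0818    0.0466]
  [  0.1696    0.1763    0.2262    1.0852    0.1696]
  [  0.1064    0.0607    0.1172    0.0750    1.1221]
Total output x = L · d:
  x_0 = 1.0660·17 + 0.0847·12 + 0.0722·76 + 0.1750·22 + 0.2143·88 = 47.3340
  x_1 = 0.0888·17 + 1.1959·12 + 0.2412·76 + 0.1681·22 + 0.1559·88 = 51.6149
  x_2 = 0.0396·17 + 0.0763·12 + 1.0723·76 + 0.0818·22 + 0.0466·88 = 88.9828
  x_3 = 0.1696·17 + 0.1763·12 + 0.2262·76 + 1.0852·22 + 0.1696·88 = 60.9883
  x_4 = 0.1064·17 + 0.0607·12 + 0.1172·76 + 0.0750·22 + 1.1221·88 = 111.8406

L[1,3] = 0.1681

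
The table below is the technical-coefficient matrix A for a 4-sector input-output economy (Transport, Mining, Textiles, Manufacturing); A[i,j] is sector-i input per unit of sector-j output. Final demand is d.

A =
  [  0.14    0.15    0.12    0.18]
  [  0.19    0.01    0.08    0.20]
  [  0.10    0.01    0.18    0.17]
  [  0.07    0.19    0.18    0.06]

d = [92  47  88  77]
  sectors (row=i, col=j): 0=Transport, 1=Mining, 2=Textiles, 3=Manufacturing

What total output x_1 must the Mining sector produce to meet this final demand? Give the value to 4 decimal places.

Form M = I − A:
  [  0.86   -0.15   -0.12   -0.18]
  [ -0.19    0.99   -0.08   -0.20]
  [ -0.10   -0.01    0.82   -0.17]
  [ -0.07   -0.19   -0.18    0.94]
Leontief inverse L = M⁻¹:
  [  1.2844    0.2657    0.2919    0.3553]
  [  0.3021    1.1231    0.2280    0.3380]
  [  0.2008    0.1013    1.3245    0.2995]
  [  0.1952    0.2662    0.3214    1.2160]
Total output x = L · d:
  x_0 = 1.2844·92 + 0.2657·47 + 0.2919·88 + 0.3553·77 = 183.6887
  x_1 = 0.3021·92 + 1.1231·47 + 0.2280·88 + 0.3380·77 = 126.6725
  x_2 = 0.2008·92 + 0.1013·47 + 1.3245·88 + 0.2995·77 = 162.8545
  x_3 = 0.1952·92 + 0.2662·47 + 0.3214·88 + 1.2160·77 = 152.3828

126.6725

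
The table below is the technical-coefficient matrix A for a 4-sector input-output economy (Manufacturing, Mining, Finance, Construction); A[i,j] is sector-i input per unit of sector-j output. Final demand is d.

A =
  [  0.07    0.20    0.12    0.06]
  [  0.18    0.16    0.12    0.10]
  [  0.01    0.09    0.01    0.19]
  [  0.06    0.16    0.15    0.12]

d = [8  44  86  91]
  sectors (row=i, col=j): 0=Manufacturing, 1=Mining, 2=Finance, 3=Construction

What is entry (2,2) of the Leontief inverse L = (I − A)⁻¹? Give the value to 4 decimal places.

L[2,2] = 1.0785

Form M = I − A:
  [  0.93   -0.20   -0.12   -0.06]
  [ -0.18    0.84   -0.12   -0.10]
  [ -0.01   -0.09    0.99   -0.19]
  [ -0.06   -0.16   -0.15    0.88]
Leontief inverse L = M⁻¹:
  [  1.1509    0.3261    0.2032    0.1594]
  [  0.2721    1.3209    0.2260    0.2175]
  [  0.0630    0.1796    1.0785    0.2576]
  [  0.1387    0.2930    0.2388    1.2307]
Total output x = L · d:
  x_0 = 1.1509·8 + 0.3261·44 + 0.2032·86 + 0.1594·91 = 55.5363
  x_1 = 0.2721·8 + 1.3209·44 + 0.2260·86 + 0.2175·91 = 99.5255
  x_2 = 0.0630·8 + 0.1796·44 + 1.0785·86 + 0.2576·91 = 124.5993
  x_3 = 0.1387·8 + 0.2930·44 + 0.2388·86 + 1.2307·91 = 146.5297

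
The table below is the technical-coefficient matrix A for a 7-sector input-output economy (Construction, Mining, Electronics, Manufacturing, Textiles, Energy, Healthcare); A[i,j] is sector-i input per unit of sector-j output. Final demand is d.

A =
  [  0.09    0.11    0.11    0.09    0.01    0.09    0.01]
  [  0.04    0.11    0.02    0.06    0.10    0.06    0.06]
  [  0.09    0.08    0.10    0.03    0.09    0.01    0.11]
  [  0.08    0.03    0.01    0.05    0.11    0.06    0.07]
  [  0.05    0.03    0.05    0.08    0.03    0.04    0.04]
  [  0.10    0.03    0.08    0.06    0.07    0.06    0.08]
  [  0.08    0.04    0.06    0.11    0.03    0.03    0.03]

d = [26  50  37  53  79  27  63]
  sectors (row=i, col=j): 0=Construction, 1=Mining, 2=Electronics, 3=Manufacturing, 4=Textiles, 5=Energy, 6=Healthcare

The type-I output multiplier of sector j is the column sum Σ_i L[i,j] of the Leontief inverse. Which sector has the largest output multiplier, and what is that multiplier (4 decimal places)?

Construction (1.9412)

Form M = I − A:
  [  0.91   -0.11   -0.11   -0.09   -0.01   -0.09   -0.01]
  [ -0.04    0.89   -0.02   -0.06   -0.10   -0.06   -0.06]
  [ -0.09   -0.08    0.90   -0.03   -0.09   -0.01   -0.11]
  [ -0.08   -0.03   -0.01    0.95   -0.11   -0.06   -0.07]
  [ -0.05   -0.03   -0.05   -0.08    0.97   -0.04   -0.04]
  [ -0.10   -0.03   -0.08   -0.06   -0.07    0.94   -0.08]
  [ -0.08   -0.04   -0.06   -0.11   -0.03   -0.03    0.97]
Leontief inverse L = M⁻¹:
  [  1.1616    0.1740    0.1685    0.1492    0.0746    0.1389    0.0671]
  [  0.0955    1.1580    0.0628    0.1150    0.1497    0.1007    0.1025]
  [  0.1566    0.1403    1.1577    0.0940    0.1429    0.0534    0.1587]
  [  0.1337    0.0717    0.0542    1.1025    0.1492    0.0981    0.1058]
  [  0.0943    0.0648    0.0846    0.1184    1.0671    0.0694    0.0728]
  [  0.1668    0.0839    0.1368    0.1199    0.1202    1.1034    0.1270]
  [  0.1327    0.0835    0.1011    0.1553    0.0748    0.0663    1.0687]
Total output x = L · d:
  x_0 = 1.1616·26 + 0.1740·50 + 0.1685·37 + 0.1492·53 + 0.0746·79 + 0.1389·27 + 0.0671·63 = 66.9105
  x_1 = 0.0955·26 + 1.1580·50 + 0.0628·37 + 0.1150·53 + 0.1497·79 + 0.1007·27 + 0.1025·63 = 89.8009
  x_2 = 0.1566·26 + 0.1403·50 + 1.1577·37 + 0.0940·53 + 0.1429·79 + 0.0534·27 + 0.1587·63 = 81.6355
  x_3 = 0.1337·26 + 0.0717·50 + 0.0542·37 + 1.1025·53 + 0.1492·79 + 0.0981·27 + 0.1058·63 = 88.5957
  x_4 = 0.0943·26 + 0.0648·50 + 0.0846·37 + 0.1184·53 + 1.0671·79 + 0.0694·27 + 0.0728·63 = 105.8594
  x_5 = 0.1668·26 + 0.0839·50 + 0.1368·37 + 0.1199·53 + 0.1202·79 + 1.1034·27 + 0.1270·63 = 67.2462
  x_6 = 0.1327·26 + 0.0835·50 + 0.1011·37 + 0.1553·53 + 0.0748·79 + 0.0663·27 + 1.0687·63 = 94.6203
Output multipliers (column sums of L):
  Construction: 1.9412
  Mining: 1.7762
  Electronics: 1.7657
  Manufacturing: 1.8543
  Textiles: 1.7785
  Energy: 1.6302
  Healthcare: 1.7026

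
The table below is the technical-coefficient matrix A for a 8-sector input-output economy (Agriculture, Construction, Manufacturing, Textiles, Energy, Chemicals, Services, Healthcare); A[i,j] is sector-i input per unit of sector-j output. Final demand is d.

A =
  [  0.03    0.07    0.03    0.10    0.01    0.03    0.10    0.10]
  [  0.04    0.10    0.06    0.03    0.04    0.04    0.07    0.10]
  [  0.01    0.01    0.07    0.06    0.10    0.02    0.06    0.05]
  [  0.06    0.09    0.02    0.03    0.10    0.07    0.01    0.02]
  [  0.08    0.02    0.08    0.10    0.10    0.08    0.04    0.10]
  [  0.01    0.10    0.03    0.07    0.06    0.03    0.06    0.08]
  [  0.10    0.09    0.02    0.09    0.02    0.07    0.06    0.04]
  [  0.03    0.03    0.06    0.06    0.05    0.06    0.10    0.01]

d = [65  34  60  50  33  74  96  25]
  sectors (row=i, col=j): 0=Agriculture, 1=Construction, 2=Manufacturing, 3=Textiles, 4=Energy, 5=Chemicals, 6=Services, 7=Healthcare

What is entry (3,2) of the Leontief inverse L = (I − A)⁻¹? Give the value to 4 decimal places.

L[3,2] = 0.0574

Form M = I − A:
  [  0.97   -0.07   -0.03   -0.10   -0.01   -0.03   -0.10   -0.10]
  [ -0.04    0.90   -0.06   -0.03   -0.04   -0.04   -0.07   -0.10]
  [ -0.01   -0.01    0.93   -0.06   -0.10   -0.02   -0.06   -0.05]
  [ -0.06   -0.09   -0.02    0.97   -0.10   -0.07   -0.01   -0.02]
  [ -0.08   -0.02   -0.08   -0.10    0.90   -0.08   -0.04   -0.10]
  [ -0.01   -0.10   -0.03   -0.07   -0.06    0.97   -0.06   -0.08]
  [ -0.10   -0.09   -0.02   -0.09   -0.02   -0.07    0.94   -0.04]
  [ -0.03   -0.03   -0.06   -0.06   -0.05   -0.06   -0.10    0.99]
Leontief inverse L = M⁻¹:
  [  1.0723    0.1293    0.0664    0.1533    0.0586    0.0758    0.1524    0.1460]
  [  0.0803    1.1565    0.1022    0.0871    0.0903    0.0847    0.1276    0.1530]
  [  0.0463    0.0498    1.1051    0.1093    0.1489    0.0593    0.1002    0.0916]
  [  0.0946    0.1396    0.0574    1.0813    0.1464    0.1087    0.0567    0.0743]
  [  0.1299    0.0866    0.1317    0.1750    1.1712    0.1375    0.1068    0.1658]
  [  0.0499    0.1537    0.0689    0.1211    0.1097    1.0739    0.1094    0.1288]
  [  0.1411    0.1556    0.0577    0.1480    0.0692    0.1149    1.1163    0.0973]
  [  0.0673    0.0798    0.0922    0.1106    0.0952    0.0987    0.1428    1.0552]
Total output x = L · d:
  x_0 = 1.0723·65 + 0.1293·34 + 0.0664·60 + 0.1533·50 + 0.0586·33 + 0.0758·74 + 0.1524·96 + 0.1460·25 = 111.5762
  x_1 = 0.0803·65 + 1.1565·34 + 0.1022·60 + 0.0871·50 + 0.0903·33 + 0.0847·74 + 0.1276·96 + 0.1530·25 = 80.3539
  x_2 = 0.0463·65 + 0.0498·34 + 1.1051·60 + 0.1093·50 + 0.1489·33 + 0.0593·74 + 0.1002·96 + 0.0916·25 = 97.6845
  x_3 = 0.0946·65 + 0.1396·34 + 0.0574·60 + 1.0813·50 + 0.1464·33 + 0.1087·74 + 0.0567·96 + 0.0743·25 = 88.5769
  x_4 = 0.1299·65 + 0.0866·34 + 0.1317·60 + 0.1750·50 + 1.1712·33 + 0.1375·74 + 0.1068·96 + 0.1658·25 = 91.2657
  x_5 = 0.0499·65 + 0.1537·34 + 0.0689·60 + 0.1211·50 + 0.1097·33 + 1.0739·74 + 0.1094·96 + 0.1288·25 = 115.4591
  x_6 = 0.1411·65 + 0.1556·34 + 0.0577·60 + 0.1480·50 + 0.0692·33 + 0.1149·74 + 1.1163·96 + 0.0973·25 = 145.7126
  x_7 = 0.0673·65 + 0.0798·34 + 0.0922·60 + 0.1106·50 + 0.0952·33 + 0.0987·74 + 0.1428·96 + 1.0552·25 = 68.6825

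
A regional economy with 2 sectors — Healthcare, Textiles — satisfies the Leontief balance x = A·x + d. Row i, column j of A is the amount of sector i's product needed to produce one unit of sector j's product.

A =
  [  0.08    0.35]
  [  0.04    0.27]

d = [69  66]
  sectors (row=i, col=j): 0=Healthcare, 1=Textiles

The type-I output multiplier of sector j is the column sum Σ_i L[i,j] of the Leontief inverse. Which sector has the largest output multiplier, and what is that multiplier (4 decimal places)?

Textiles (1.9313)

Form M = I − A:
  [  0.92   -0.35]
  [ -0.04    0.73]
Leontief inverse L = M⁻¹:
  [  1.1101    0.5322]
  [  0.0608    1.3990]
Total output x = L · d:
  x_0 = 1.1101·69 + 0.5322·66 = 111.7245
  x_1 = 0.0608·69 + 1.3990·66 = 96.5328
Output multipliers (column sums of L):
  Healthcare: 1.1709
  Textiles: 1.9313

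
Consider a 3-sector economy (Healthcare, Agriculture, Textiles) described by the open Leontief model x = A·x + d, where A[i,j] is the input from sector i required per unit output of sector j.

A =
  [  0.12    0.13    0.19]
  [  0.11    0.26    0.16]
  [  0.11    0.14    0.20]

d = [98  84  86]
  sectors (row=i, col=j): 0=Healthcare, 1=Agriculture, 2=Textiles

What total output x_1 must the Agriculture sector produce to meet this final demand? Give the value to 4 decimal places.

174.0152

Form M = I − A:
  [  0.88   -0.13   -0.19]
  [ -0.11    0.74   -0.16]
  [ -0.11   -0.14    0.80]
Leontief inverse L = M⁻¹:
  [  1.2142    0.2784    0.3440]
  [  0.2251    1.4561    0.3447]
  [  0.2063    0.2931    1.3576]
Total output x = L · d:
  x_0 = 1.2142·98 + 0.2784·84 + 0.3440·86 = 171.9607
  x_1 = 0.2251·98 + 1.4561·84 + 0.3447·86 = 174.0152
  x_2 = 0.2063·98 + 0.2931·84 + 1.3576·86 = 161.5973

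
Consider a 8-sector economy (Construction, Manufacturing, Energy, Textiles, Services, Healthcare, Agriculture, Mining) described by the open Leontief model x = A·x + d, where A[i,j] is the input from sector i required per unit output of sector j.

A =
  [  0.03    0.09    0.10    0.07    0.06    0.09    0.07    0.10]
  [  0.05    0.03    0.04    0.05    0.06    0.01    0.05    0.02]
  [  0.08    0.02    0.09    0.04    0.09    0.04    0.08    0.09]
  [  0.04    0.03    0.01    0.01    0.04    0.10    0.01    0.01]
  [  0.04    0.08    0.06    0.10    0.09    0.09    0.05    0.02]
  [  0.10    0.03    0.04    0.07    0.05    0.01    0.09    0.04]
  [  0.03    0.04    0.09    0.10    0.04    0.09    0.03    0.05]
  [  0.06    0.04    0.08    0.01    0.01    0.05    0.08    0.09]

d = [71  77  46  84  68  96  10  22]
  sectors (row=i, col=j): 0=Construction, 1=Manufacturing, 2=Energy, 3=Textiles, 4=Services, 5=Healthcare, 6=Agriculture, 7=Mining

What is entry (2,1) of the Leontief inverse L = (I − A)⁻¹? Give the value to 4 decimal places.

L[2,1] = 0.0661

Form M = I − A:
  [  0.97   -0.09   -0.10   -0.07   -0.06   -0.09   -0.07   -0.10]
  [ -0.05    0.97   -0.04   -0.05   -0.06   -0.01   -0.05   -0.02]
  [ -0.08   -0.02    0.91   -0.04   -0.09   -0.04   -0.08   -0.09]
  [ -0.04   -0.03   -0.01    0.99   -0.04   -0.10   -0.01   -0.01]
  [ -0.04   -0.08   -0.06   -0.10    0.91   -0.09   -0.05   -0.02]
  [ -0.10   -0.03   -0.04   -0.07   -0.05    0.99   -0.09   -0.04]
  [ -0.03   -0.04   -0.09   -0.10   -0.04   -0.09    0.97   -0.05]
  [ -0.06   -0.04   -0.08   -0.01   -0.01   -0.05   -0.08    0.91]
Leontief inverse L = M⁻¹:
  [  1.0916    0.1353    0.1690    0.1287    0.1192    0.1514    0.1342    0.1577]
  [  0.0785    1.0568    0.0765    0.0834    0.0928    0.0475    0.0805    0.0489]
  [  0.1329    0.0661    1.1582    0.0969    0.1453    0.1026    0.1386    0.1470]
  [  0.0674    0.0514    0.0376    1.0387    0.0661    0.1243    0.0390    0.0327]
  [  0.0913    0.1213    0.1145    0.1540    1.1442    0.1461    0.1016    0.0629]
  [  0.1387    0.0678    0.0928    0.1158    0.0931    1.0636    0.1327    0.0833]
  [  0.0782    0.0743    0.1400    0.1433    0.0862    0.1386    1.0784    0.0929]
  [  0.1033    0.0733    0.1354    0.0527    0.0507    0.0947    0.1282    1.1382]
Total output x = L · d:
  x_0 = 1.0916·71 + 0.1353·77 + 0.1690·46 + 0.1287·84 + 0.1192·68 + 0.1514·96 + 0.1342·10 + 0.1577·22 = 133.9637
  x_1 = 0.0785·71 + 1.0568·77 + 0.0765·46 + 0.0834·84 + 0.0928·68 + 0.0475·96 + 0.0805·10 + 0.0489·22 = 110.2191
  x_2 = 0.1329·71 + 0.0661·77 + 1.1582·46 + 0.0969·84 + 0.1453·68 + 0.1026·96 + 0.1386·10 + 0.1470·22 = 100.2931
  x_3 = 0.0674·71 + 0.0514·77 + 0.0376·46 + 1.0387·84 + 0.0661·68 + 0.1243·96 + 0.0390·10 + 0.0327·22 = 115.2595
  x_4 = 0.0913·71 + 0.1213·77 + 0.1145·46 + 0.1540·84 + 1.1442·68 + 0.1461·96 + 0.1016·10 + 0.0629·22 = 128.2598
  x_5 = 0.1387·71 + 0.0678·77 + 0.0928·46 + 0.1158·84 + 0.0931·68 + 1.0636·96 + 0.1327·10 + 0.0833·22 = 140.6598
  x_6 = 0.0782·71 + 0.0743·77 + 0.1400·46 + 0.1433·84 + 0.0862·68 + 0.1386·96 + 1.0784·10 + 0.0929·22 = 61.7474
  x_7 = 0.1033·71 + 0.0733·77 + 0.1354·46 + 0.0527·84 + 0.0507·68 + 0.0947·96 + 0.1282·10 + 1.1382·22 = 62.5033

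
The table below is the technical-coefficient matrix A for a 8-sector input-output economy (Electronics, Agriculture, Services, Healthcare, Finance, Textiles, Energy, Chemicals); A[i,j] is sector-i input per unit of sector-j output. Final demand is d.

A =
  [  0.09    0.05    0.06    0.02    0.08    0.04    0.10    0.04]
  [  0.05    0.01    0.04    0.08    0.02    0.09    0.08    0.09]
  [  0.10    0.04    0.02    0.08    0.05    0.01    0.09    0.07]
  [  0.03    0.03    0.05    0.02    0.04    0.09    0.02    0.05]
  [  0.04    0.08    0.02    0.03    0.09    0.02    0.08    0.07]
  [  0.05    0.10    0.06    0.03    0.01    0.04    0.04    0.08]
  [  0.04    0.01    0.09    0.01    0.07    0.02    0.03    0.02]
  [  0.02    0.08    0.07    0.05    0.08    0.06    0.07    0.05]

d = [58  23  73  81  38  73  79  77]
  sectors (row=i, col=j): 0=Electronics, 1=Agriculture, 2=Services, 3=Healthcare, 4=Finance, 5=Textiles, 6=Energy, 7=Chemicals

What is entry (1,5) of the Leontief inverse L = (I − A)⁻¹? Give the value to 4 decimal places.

Form M = I − A:
  [  0.91   -0.05   -0.06   -0.02   -0.08   -0.04   -0.10   -0.04]
  [ -0.05    0.99   -0.04   -0.08   -0.02   -0.09   -0.08   -0.09]
  [ -0.10   -0.04    0.98   -0.08   -0.05   -0.01   -0.09   -0.07]
  [ -0.03   -0.03   -0.05    0.98   -0.04   -0.09   -0.02   -0.05]
  [ -0.04   -0.08   -0.02   -0.03    0.91   -0.02   -0.08   -0.07]
  [ -0.05   -0.10   -0.06   -0.03   -0.01    0.96   -0.04   -0.08]
  [ -0.04   -0.01   -0.09   -0.01   -0.07   -0.02    0.97   -0.02]
  [ -0.02   -0.08   -0.07   -0.05   -0.08   -0.06   -0.07    0.95]
Leontief inverse L = M⁻¹:
  [  1.1352    0.0894    0.1032    0.0510    0.1299    0.0728    0.1549    0.0855]
  [  0.0887    1.0510    0.0839    0.1083    0.0630    0.1255    0.1258    0.1330]
  [  0.1400    0.0762    1.0631    0.1074    0.0981    0.0460    0.1396    0.1112]
  [  0.0603    0.0626    0.0793    1.0438    0.0701    0.1150    0.0569    0.0853]
  [  0.0756    0.1154    0.0585    0.0591    1.1342    0.0534    0.1278    0.1123]
  [  0.0879    0.1336    0.0976    0.0622    0.0481    1.0752    0.0876    0.1228]
  [  0.0699    0.0358    0.1131    0.0312    0.1013    0.0378    1.0657    0.0494]
  [  0.0619    0.1201    0.1112    0.0843    0.1250    0.0967    0.1220    1.0992]
Total output x = L · d:
  x_0 = 1.1352·58 + 0.0894·23 + 0.1032·73 + 0.0510·81 + 0.1299·38 + 0.0728·73 + 0.1549·79 + 0.0855·77 = 108.6446
  x_1 = 0.0887·58 + 1.0510·23 + 0.0839·73 + 0.1083·81 + 0.0630·38 + 0.1255·73 + 0.1258·79 + 0.1330·77 = 75.9520
  x_2 = 0.1400·58 + 0.0762·23 + 1.0631·73 + 0.1074·81 + 0.0981·38 + 0.0460·73 + 0.1396·79 + 0.1112·77 = 122.8545
  x_3 = 0.0603·58 + 0.0626·23 + 0.0793·73 + 1.0438·81 + 0.0701·38 + 0.1150·73 + 0.0569·79 + 0.0853·77 = 117.4084
  x_4 = 0.0756·58 + 0.1154·23 + 0.0585·73 + 0.0591·81 + 1.1342·38 + 0.0534·73 + 0.1278·79 + 0.1123·77 = 81.8449
  x_5 = 0.0879·58 + 0.1336·23 + 0.0976·73 + 0.0622·81 + 0.0481·38 + 1.0752·73 + 0.0876·79 + 0.1228·77 = 117.0207
  x_6 = 0.0699·58 + 0.0358·23 + 0.1131·73 + 0.0312·81 + 0.1013·38 + 0.0378·73 + 1.0657·79 + 0.0494·77 = 110.2612
  x_7 = 0.0619·58 + 0.1201·23 + 0.1112·73 + 0.0843·81 + 0.1250·38 + 0.0967·73 + 0.1220·79 + 1.0992·77 = 127.3752

L[1,5] = 0.1255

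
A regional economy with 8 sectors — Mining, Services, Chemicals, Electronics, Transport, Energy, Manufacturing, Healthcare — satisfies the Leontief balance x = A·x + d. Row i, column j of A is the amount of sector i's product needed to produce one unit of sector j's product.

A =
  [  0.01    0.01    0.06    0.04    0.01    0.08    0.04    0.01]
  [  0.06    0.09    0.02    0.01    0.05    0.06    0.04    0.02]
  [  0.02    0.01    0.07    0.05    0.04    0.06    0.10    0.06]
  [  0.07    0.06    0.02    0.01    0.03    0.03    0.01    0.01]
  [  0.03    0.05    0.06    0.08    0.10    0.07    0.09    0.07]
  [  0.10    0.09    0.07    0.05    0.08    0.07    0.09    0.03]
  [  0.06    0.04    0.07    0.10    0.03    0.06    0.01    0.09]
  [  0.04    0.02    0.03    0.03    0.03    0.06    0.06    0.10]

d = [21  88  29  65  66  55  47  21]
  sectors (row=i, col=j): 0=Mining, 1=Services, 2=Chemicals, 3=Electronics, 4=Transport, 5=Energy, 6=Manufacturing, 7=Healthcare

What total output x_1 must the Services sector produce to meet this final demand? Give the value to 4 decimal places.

119.5602

Form M = I − A:
  [  0.99   -0.01   -0.06   -0.04   -0.01   -0.08   -0.04   -0.01]
  [ -0.06    0.91   -0.02   -0.01   -0.05   -0.06   -0.04   -0.02]
  [ -0.02   -0.01    0.93   -0.05   -0.04   -0.06   -0.10   -0.06]
  [ -0.07   -0.06   -0.02    0.99   -0.03   -0.03   -0.01   -0.01]
  [ -0.03   -0.05   -0.06   -0.08    0.90   -0.07   -0.09   -0.07]
  [ -0.10   -0.09   -0.07   -0.05   -0.08    0.93   -0.09   -0.03]
  [ -0.06   -0.04   -0.07   -0.10   -0.03   -0.06    0.99   -0.09]
  [ -0.04   -0.02   -0.03   -0.03   -0.03   -0.06   -0.06    0.90]
Leontief inverse L = M⁻¹:
  [  1.0353    0.0324    0.0850    0.0622    0.0320    0.1074    0.0669    0.0313]
  [  0.0903    1.1213    0.0503    0.0377    0.0795    0.0983    0.0734    0.0465]
  [  0.0559    0.0409    1.1076    0.0866    0.0720    0.1025    0.1385    0.0992]
  [  0.0883    0.0793    0.0401    1.0272    0.0483    0.0558    0.0322    0.0257]
  [  0.0779    0.0948    0.1078    0.1266    1.1463    0.1270    0.1421    0.1192]
  [  0.1474    0.1361    0.1210    0.0975    0.1257    1.1313    0.1435    0.0757]
  [  0.0971    0.0736    0.1058    0.1304    0.0627    0.1048    1.0518    0.1248]
  [  0.0717    0.0475    0.0619    0.0601    0.0580    0.0989    0.0947    1.1350]
Total output x = L · d:
  x_0 = 1.0353·21 + 0.0324·88 + 0.0850·29 + 0.0622·65 + 0.0320·66 + 0.1074·55 + 0.0669·47 + 0.0313·21 = 42.9219
  x_1 = 0.0903·21 + 1.1213·88 + 0.0503·29 + 0.0377·65 + 0.0795·66 + 0.0983·55 + 0.0734·47 + 0.0465·21 = 119.5602
  x_2 = 0.0559·21 + 0.0409·88 + 1.1076·29 + 0.0866·65 + 0.0720·66 + 0.1025·55 + 0.1385·47 + 0.0992·21 = 61.5039
  x_3 = 0.0883·21 + 0.0793·88 + 0.0401·29 + 1.0272·65 + 0.0483·66 + 0.0558·55 + 0.0322·47 + 0.0257·21 = 85.0764
  x_4 = 0.0779·21 + 0.0948·88 + 0.1078·29 + 0.1266·65 + 1.1463·66 + 0.1270·55 + 0.1421·47 + 0.1192·21 = 113.1488
  x_5 = 0.1474·21 + 0.1361·88 + 0.1210·29 + 0.0975·65 + 0.1257·66 + 1.1313·55 + 0.1435·47 + 0.0757·21 = 103.7778
  x_6 = 0.0971·21 + 0.0736·88 + 0.1058·29 + 0.1304·65 + 0.0627·66 + 0.1048·55 + 1.0518·47 + 0.1248·21 = 82.0167
  x_7 = 0.0717·21 + 0.0475·88 + 0.0619·29 + 0.0601·65 + 0.0580·66 + 0.0989·55 + 0.0947·47 + 1.1350·21 = 48.9418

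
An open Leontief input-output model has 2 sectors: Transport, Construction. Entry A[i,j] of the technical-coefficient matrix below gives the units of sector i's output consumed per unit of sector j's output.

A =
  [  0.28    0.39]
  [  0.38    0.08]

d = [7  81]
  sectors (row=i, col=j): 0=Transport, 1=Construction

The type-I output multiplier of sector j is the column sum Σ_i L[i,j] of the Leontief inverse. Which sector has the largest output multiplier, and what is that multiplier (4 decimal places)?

Transport (2.5282)

Form M = I − A:
  [  0.72   -0.39]
  [ -0.38    0.92]
Leontief inverse L = M⁻¹:
  [  1.7892    0.7585]
  [  0.7390    1.4002]
Total output x = L · d:
  x_0 = 1.7892·7 + 0.7585·81 = 73.9595
  x_1 = 0.7390·7 + 1.4002·81 = 118.5920
Output multipliers (column sums of L):
  Transport: 2.5282
  Construction: 2.1587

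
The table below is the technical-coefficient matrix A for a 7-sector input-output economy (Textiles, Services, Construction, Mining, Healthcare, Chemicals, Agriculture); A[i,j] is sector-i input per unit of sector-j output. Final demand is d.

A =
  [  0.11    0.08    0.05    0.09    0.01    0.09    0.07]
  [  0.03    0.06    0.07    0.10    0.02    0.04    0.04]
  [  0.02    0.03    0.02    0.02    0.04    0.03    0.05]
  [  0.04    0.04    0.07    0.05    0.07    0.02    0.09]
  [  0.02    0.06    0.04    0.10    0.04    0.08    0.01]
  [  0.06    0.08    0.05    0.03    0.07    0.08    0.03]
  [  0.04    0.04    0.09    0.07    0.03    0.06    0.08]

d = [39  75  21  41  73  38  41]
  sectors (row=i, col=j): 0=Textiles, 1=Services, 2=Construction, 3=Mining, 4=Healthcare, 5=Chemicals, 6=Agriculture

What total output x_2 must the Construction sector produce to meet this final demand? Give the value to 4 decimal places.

37.0942

Form M = I − A:
  [  0.89   -0.08   -0.05   -0.09   -0.01   -0.09   -0.07]
  [ -0.03    0.94   -0.07   -0.10   -0.02   -0.04   -0.04]
  [ -0.02   -0.03    0.98   -0.02   -0.04   -0.03   -0.05]
  [ -0.04   -0.04   -0.07    0.95   -0.07   -0.02   -0.09]
  [ -0.02   -0.06   -0.04   -0.10    0.96   -0.08   -0.01]
  [ -0.06   -0.08   -0.05   -0.03   -0.07    0.92   -0.03]
  [ -0.04   -0.04   -0.09   -0.07   -0.03   -0.06    0.92]
Leontief inverse L = M⁻¹:
  [  1.1518    0.1264    0.0974    0.1419    0.0426    0.1358    0.1172]
  [  0.0538    1.0891    0.1021    0.1341    0.0445    0.0675    0.0728]
  [  0.0345    0.0484    1.0396    0.0424    0.0535    0.0494    0.0676]
  [  0.0648    0.0709    0.1039    1.0890    0.0936    0.0526    0.1229]
  [  0.0437    0.0906    0.0709    0.1337    1.0659    0.1087    0.0393]
  [  0.0893    0.1172    0.0846    0.0724    0.0956    1.1174    0.0611]
  [  0.0680    0.0736    0.1261    0.1081    0.0571    0.0941    1.1164]
Total output x = L · d:
  x_0 = 1.1518·39 + 0.1264·75 + 0.0974·21 + 0.1419·41 + 0.0426·73 + 0.1358·38 + 0.1172·41 = 75.3386
  x_1 = 0.0538·39 + 1.0891·75 + 0.1021·21 + 0.1341·41 + 0.0445·73 + 0.0675·38 + 0.0728·41 = 100.2138
  x_2 = 0.0345·39 + 0.0484·75 + 1.0396·21 + 0.0424·41 + 0.0535·73 + 0.0494·38 + 0.0676·41 = 37.0942
  x_3 = 0.0648·39 + 0.0709·75 + 0.1039·21 + 1.0890·41 + 0.0936·73 + 0.0526·38 + 0.1229·41 = 68.5460
  x_4 = 0.0437·39 + 0.0906·75 + 0.0709·21 + 0.1337·41 + 1.0659·73 + 0.1087·38 + 0.0393·41 = 99.0234
  x_5 = 0.0893·39 + 0.1172·75 + 0.0846·21 + 0.0724·41 + 0.0956·73 + 1.1174·38 + 0.0611·41 = 68.9600
  x_6 = 0.0680·39 + 0.0736·75 + 0.1261·21 + 0.1081·41 + 0.0571·73 + 0.0941·38 + 1.1164·41 = 68.7686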